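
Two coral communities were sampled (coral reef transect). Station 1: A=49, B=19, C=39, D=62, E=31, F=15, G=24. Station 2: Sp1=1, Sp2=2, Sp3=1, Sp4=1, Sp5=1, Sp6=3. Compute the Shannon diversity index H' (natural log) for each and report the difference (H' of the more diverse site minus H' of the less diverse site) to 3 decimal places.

Station 1: N=239, proportions 0.20502, 0.0795, 0.16318, 0.25941, 0.12971, 0.06276, 0.10042, giving H' = 1.84152 (working shown to 5 dp, full precision carried).
Station 2: N=9, proportions 0.11111, 0.22222, 0.11111, 0.11111, 0.11111, 0.33333, giving H' = 1.67699.
Difference = |1.84152 − 1.67699| = 0.16453, i.e. 0.165 to 3 decimal places.

0.165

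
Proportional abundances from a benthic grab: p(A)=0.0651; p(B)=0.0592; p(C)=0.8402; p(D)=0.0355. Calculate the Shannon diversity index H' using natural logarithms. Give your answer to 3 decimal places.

Each pᵢ ln pᵢ term (working shown to 5 dp, full precision carried): 0.0651×(-2.73183)=-0.17784, 0.0592×(-2.82683)=-0.16735, 0.8402×(-0.17412)=-0.14629, 0.0355×(-3.33822)=-0.11851.
Sum = -0.60999, so H' = 0.610.

0.610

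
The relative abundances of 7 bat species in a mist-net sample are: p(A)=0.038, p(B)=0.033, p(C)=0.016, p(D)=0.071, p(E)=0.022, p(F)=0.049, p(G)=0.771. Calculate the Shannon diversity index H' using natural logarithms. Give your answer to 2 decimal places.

0.92

Each pᵢ ln pᵢ term (working shown to 4 dp, full precision carried): 0.038×(-3.2702)=-0.1243, 0.033×(-3.4112)=-0.1126, 0.016×(-4.1352)=-0.0662, 0.071×(-2.6451)=-0.1878, 0.022×(-3.8167)=-0.0840, 0.049×(-3.0159)=-0.1478, 0.771×(-0.2601)=-0.2005.
Sum = -0.9231, so H' = 0.92.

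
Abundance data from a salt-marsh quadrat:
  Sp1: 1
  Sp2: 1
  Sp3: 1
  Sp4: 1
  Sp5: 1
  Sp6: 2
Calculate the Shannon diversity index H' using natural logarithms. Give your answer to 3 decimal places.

Total N = 1+1+1+1+1+2 = 7, so the proportions are 0.14286, 0.14286, 0.14286, 0.14286, 0.14286, 0.28571 (working shown to 5 dp, full precision carried).
Each pᵢ ln pᵢ term: 0.14286×(-1.94591)=-0.27799, 0.14286×(-1.94591)=-0.27799, 0.14286×(-1.94591)=-0.27799, 0.14286×(-1.94591)=-0.27799, 0.14286×(-1.94591)=-0.27799, 0.28571×(-1.25276)=-0.35793.
Sum = -1.74787, so H' = 1.748.

1.748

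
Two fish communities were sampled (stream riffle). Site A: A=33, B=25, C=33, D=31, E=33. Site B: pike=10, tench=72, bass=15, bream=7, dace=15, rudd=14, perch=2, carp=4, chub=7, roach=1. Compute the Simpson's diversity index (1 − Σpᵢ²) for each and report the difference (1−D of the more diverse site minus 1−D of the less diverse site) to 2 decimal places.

Site A: N=155, proportions 0.2129, 0.1613, 0.2129, 0.2, 0.2129, giving 1−D = 0.7980 (working shown to 4 dp, full precision carried).
Site B: N=147, proportions 0.068, 0.4898, 0.102, 0.0476, 0.102, 0.0952, 0.0136, 0.0272, 0.0476, 0.0068, giving 1−D = 0.7201.
Difference = |0.7980 − 0.7201| = 0.0779, i.e. 0.08 to 2 decimal places.

0.08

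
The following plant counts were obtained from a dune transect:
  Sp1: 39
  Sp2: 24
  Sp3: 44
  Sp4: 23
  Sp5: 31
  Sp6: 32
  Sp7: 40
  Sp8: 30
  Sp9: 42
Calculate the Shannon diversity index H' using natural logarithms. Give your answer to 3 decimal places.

Total N = 39+24+44+23+31+32+40+30+42 = 305, so the proportions are 0.12787, 0.07869, 0.14426, 0.07541, 0.10164, 0.10492, 0.13115, 0.09836, 0.1377 (working shown to 5 dp, full precision carried).
Each pᵢ ln pᵢ term: 0.12787×(-2.05675)=-0.26299, 0.07869×(-2.54226)=-0.20005, 0.14426×(-1.93612)=-0.27931, 0.07541×(-2.58482)=-0.19492, 0.10164×(-2.28632)=-0.23238, 0.10492×(-2.25458)=-0.23655, 0.13115×(-2.03143)=-0.26642, 0.09836×(-2.31911)=-0.22811, 0.1377×(-1.98264)=-0.27302.
Sum = -2.17374, so H' = 2.174.

2.174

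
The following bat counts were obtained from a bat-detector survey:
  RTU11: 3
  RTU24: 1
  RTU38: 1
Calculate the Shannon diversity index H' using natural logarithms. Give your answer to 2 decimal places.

Total N = 3+1+1 = 5, so the proportions are 0.6, 0.2, 0.2 (working shown to 4 dp, full precision carried).
Each pᵢ ln pᵢ term: 0.6×(-0.5108)=-0.3065, 0.2×(-1.6094)=-0.3219, 0.2×(-1.6094)=-0.3219.
Sum = -0.9503, so H' = 0.95.

0.95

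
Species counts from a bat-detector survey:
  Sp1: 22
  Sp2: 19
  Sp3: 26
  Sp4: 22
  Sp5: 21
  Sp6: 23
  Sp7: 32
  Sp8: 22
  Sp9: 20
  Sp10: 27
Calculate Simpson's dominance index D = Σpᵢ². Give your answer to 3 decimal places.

Total N = 22+19+26+22+21+23+32+22+20+27 = 234, so the proportions are 0.09402, 0.0812, 0.11111, 0.09402, 0.08974, 0.09829, 0.13675, 0.09402, 0.08547, 0.11538 (working shown to 5 dp, full precision carried).
D = 0.09402² + 0.0812² + 0.11111² + 0.09402² + 0.08974² + 0.09829² + 0.13675² + 0.09402² + 0.08547² + 0.11538² = 0.00884 + 0.00659 + 0.01235 + 0.00884 + 0.00805 + 0.00966 + 0.01870 + 0.00884 + 0.00731 + 0.01331 = 0.10249.
To 3 decimal places, D = 0.102.

0.102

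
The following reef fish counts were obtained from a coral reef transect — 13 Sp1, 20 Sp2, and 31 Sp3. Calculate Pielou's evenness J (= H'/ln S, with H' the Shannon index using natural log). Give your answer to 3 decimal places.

0.945

Total N = 13+20+31 = 64, so the proportions are 0.20312, 0.3125, 0.48438 (working shown to 5 dp, full precision carried).
H' = −Σ pᵢ ln pᵢ = −((-0.32377) + (-0.36348) + (-0.35112)) = 1.03837.
With S = 3 species, ln S = 1.09861, so J = 1.03837/1.09861 = 0.94517, i.e. 0.945 to 3 decimal places.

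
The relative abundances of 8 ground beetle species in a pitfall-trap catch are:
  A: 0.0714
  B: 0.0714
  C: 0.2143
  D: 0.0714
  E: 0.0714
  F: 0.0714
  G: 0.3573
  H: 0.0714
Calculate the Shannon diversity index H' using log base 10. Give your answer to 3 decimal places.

0.794

Each pᵢ log₁₀ pᵢ term (working shown to 5 dp, full precision carried): 0.0714×(-1.14630)=-0.08185, 0.0714×(-1.14630)=-0.08185, 0.2143×(-0.66898)=-0.14336, 0.0714×(-1.14630)=-0.08185, 0.0714×(-1.14630)=-0.08185, 0.0714×(-1.14630)=-0.08185, 0.3573×(-0.44697)=-0.15970, 0.0714×(-1.14630)=-0.08185.
Sum = -0.79414, so H' = 0.794.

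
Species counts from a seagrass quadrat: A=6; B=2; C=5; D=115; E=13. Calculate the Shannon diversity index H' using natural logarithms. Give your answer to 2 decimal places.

0.70

Total N = 6+2+5+115+13 = 141, so the proportions are 0.0426, 0.0142, 0.0355, 0.8156, 0.0922 (working shown to 4 dp, full precision carried).
Each pᵢ ln pᵢ term: 0.0426×(-3.1570)=-0.1343, 0.0142×(-4.2556)=-0.0604, 0.0355×(-3.3393)=-0.1184, 0.8156×(-0.2038)=-0.1662, 0.0922×(-2.3838)=-0.2198.
Sum = -0.6991, so H' = 0.70.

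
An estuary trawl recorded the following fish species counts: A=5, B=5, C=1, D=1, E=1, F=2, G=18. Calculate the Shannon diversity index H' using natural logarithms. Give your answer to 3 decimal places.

1.390

Total N = 5+5+1+1+1+2+18 = 33, so the proportions are 0.15152, 0.15152, 0.0303, 0.0303, 0.0303, 0.06061, 0.54545 (working shown to 5 dp, full precision carried).
Each pᵢ ln pᵢ term: 0.15152×(-1.88707)=-0.28592, 0.15152×(-1.88707)=-0.28592, 0.0303×(-3.49651)=-0.10595, 0.0303×(-3.49651)=-0.10595, 0.0303×(-3.49651)=-0.10595, 0.06061×(-2.80336)=-0.16990, 0.54545×(-0.60614)=-0.33062.
Sum = -1.39022, so H' = 1.390.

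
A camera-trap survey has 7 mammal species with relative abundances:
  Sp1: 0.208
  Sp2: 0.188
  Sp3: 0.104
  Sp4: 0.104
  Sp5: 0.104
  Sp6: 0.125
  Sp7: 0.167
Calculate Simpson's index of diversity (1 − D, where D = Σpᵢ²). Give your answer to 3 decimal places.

0.845

D = 0.208² + 0.188² + 0.104² + 0.104² + 0.104² + 0.125² + 0.167² = 0.04326 + 0.03534 + 0.01082 + 0.01082 + 0.01082 + 0.01562 + 0.02789 = 0.15457 (working shown to 5 dp, full precision carried).
So 1 − D = 0.84543, i.e. 0.845 to 3 decimal places.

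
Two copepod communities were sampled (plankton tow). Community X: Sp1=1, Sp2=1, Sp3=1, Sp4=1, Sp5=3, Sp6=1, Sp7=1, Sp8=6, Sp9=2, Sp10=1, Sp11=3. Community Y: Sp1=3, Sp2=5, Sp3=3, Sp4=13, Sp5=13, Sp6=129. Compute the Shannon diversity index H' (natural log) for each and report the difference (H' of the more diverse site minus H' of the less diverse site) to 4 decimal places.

1.3072

Community X: N=21, proportions 0.047619, 0.047619, 0.047619, 0.047619, 0.142857, 0.047619, 0.047619, 0.285714, 0.095238, 0.047619, 0.142857, giving H' = 2.152688 (working shown to 6 dp, full precision carried).
Community Y: N=166, proportions 0.018072, 0.03012, 0.018072, 0.078313, 0.078313, 0.777108, giving H' = 0.845462.
Difference = |2.152688 − 0.845462| = 1.307226, i.e. 1.3072 to 4 decimal places.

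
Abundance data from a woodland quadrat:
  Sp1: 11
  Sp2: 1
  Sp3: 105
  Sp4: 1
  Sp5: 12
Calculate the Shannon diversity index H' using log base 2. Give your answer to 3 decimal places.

Total N = 11+1+105+1+12 = 130, so the proportions are 0.08462, 0.00769, 0.80769, 0.00769, 0.09231 (working shown to 5 dp, full precision carried).
Each pᵢ log₂ pᵢ term: 0.08462×(-3.56294)=-0.30148, 0.00769×(-7.02237)=-0.05402, 0.80769×(-0.30812)=-0.24887, 0.00769×(-7.02237)=-0.05402, 0.09231×(-3.43741)=-0.31730.
Sum = -0.97568, so H' = 0.976.

0.976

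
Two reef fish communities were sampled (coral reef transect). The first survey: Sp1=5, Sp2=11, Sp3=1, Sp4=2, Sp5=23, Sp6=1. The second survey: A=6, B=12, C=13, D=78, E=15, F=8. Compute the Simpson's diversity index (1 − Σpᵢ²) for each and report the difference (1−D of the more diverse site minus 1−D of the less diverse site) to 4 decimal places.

The first survey: N=43, proportions 0.116279, 0.255814, 0.023256, 0.046512, 0.534884, 0.023256, giving 1−D = 0.631693 (working shown to 6 dp, full precision carried).
The second survey: N=132, proportions 0.045455, 0.090909, 0.098485, 0.590909, 0.113636, 0.060606, giving 1−D = 0.614210.
Difference = |0.631693 − 0.614210| = 0.017483, i.e. 0.0175 to 4 decimal places.

0.0175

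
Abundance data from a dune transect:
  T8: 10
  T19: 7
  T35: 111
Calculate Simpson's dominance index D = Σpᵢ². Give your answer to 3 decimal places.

Total N = 10+7+111 = 128, so the proportions are 0.07812, 0.05469, 0.86719 (working shown to 5 dp, full precision carried).
D = 0.07812² + 0.05469² + 0.86719² = 0.00610 + 0.00299 + 0.75201 = 0.76111.
To 3 decimal places, D = 0.761.

0.761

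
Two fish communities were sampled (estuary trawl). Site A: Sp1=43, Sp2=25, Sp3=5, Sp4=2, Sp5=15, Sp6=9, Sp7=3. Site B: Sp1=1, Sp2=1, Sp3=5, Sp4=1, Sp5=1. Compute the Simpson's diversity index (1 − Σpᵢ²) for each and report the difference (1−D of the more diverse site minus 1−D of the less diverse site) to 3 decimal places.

0.087

Site A: N=102, proportions 0.4215686, 0.245098, 0.0490196, 0.0196078, 0.1470588, 0.0882353, 0.0294118, giving 1−D = 0.7291426 (working shown to 7 dp, full precision carried).
Site B: N=9, proportions 0.1111111, 0.1111111, 0.5555556, 0.1111111, 0.1111111, giving 1−D = 0.6419753.
Difference = |0.7291426 − 0.6419753| = 0.0871673, i.e. 0.087 to 3 decimal places.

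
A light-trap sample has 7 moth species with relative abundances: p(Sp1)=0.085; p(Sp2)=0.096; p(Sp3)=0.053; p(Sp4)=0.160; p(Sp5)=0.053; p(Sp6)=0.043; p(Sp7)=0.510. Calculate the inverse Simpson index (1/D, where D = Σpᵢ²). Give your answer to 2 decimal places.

D = 0.085² + 0.096² + 0.053² + 0.16² + 0.053² + 0.043² + 0.51² = 0.007225 + 0.009216 + 0.002809 + 0.025600 + 0.002809 + 0.001849 + 0.260100 = 0.309608 (working shown to 6 dp, full precision carried).
So 1/D = 3.2299, i.e. 3.23 to 2 decimal places.

3.23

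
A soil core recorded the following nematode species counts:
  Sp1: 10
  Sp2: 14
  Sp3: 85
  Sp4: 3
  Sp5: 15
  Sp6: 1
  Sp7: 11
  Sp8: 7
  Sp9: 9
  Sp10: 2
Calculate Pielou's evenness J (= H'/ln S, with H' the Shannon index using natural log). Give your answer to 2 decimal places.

Total N = 10+14+85+3+15+1+11+7+9+2 = 157, so the proportions are 0.0637, 0.0892, 0.5414, 0.0191, 0.0955, 0.0064, 0.0701, 0.0446, 0.0573, 0.0127 (working shown to 4 dp, full precision carried).
H' = −Σ pᵢ ln pᵢ = −((-0.1754) + (-0.2155) + (-0.3322) + (-0.0756) + (-0.2243) + (-0.0322) + (-0.1863) + (-0.1387) + (-0.1639) + (-0.0556)) = 1.5997.
With S = 10 species, ln S = 2.3026, so J = 1.5997/2.3026 = 0.6948, i.e. 0.69 to 2 decimal places.

0.69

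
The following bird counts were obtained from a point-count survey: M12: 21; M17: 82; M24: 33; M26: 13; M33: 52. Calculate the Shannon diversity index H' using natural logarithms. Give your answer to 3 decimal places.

Total N = 21+82+33+13+52 = 201, so the proportions are 0.10448, 0.40796, 0.16418, 0.06468, 0.25871 (working shown to 5 dp, full precision carried).
Each pᵢ ln pᵢ term: 0.10448×(-2.25878)=-0.23599, 0.40796×(-0.89659)=-0.36577, 0.16418×(-1.80680)=-0.29664, 0.06468×(-2.73836)=-0.17711, 0.25871×(-1.35206)=-0.34979.
Sum = -1.42530, so H' = 1.425.

1.425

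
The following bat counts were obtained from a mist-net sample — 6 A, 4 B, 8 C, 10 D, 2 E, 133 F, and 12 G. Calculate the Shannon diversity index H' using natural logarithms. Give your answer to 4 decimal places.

0.9501

Total N = 6+4+8+10+2+133+12 = 175, so the proportions are 0.034286, 0.022857, 0.045714, 0.057143, 0.011429, 0.76, 0.068571 (working shown to 6 dp, full precision carried).
Each pᵢ ln pᵢ term: 0.034286×(-3.373027)=-0.115647, 0.022857×(-3.778492)=-0.086366, 0.045714×(-3.085344)=-0.141044, 0.057143×(-2.862201)=-0.163554, 0.011429×(-4.471639)=-0.051104, 0.76×(-0.274437)=-0.208572, 0.068571×(-2.679879)=-0.183763.
Sum = -0.950050, so H' = 0.9501.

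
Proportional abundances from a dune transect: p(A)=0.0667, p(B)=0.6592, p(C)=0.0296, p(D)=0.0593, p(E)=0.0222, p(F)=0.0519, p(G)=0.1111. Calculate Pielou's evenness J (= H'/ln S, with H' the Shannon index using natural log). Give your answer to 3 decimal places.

0.621

H' = −Σ pᵢ ln pᵢ = −((-0.18059) + (-0.27471) + (-0.10419) + (-0.16753) + (-0.08453) + (-0.15354) + (-0.24412)) = 1.20922 (working shown to 5 dp, full precision carried).
With S = 7 species, ln S = 1.94591, so J = 1.20922/1.94591 = 0.62142, i.e. 0.621 to 3 decimal places.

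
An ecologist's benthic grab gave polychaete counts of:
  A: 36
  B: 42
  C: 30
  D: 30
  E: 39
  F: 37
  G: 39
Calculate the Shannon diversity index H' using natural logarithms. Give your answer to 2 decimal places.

1.94

Total N = 36+42+30+30+39+37+39 = 253, so the proportions are 0.1423, 0.166, 0.1186, 0.1186, 0.1542, 0.1462, 0.1542 (working shown to 4 dp, full precision carried).
Each pᵢ ln pᵢ term: 0.1423×(-1.9499)=-0.2775, 0.166×(-1.7957)=-0.2981, 0.1186×(-2.1322)=-0.2528, 0.1186×(-2.1322)=-0.2528, 0.1542×(-1.8698)=-0.2882, 0.1462×(-1.9225)=-0.2812, 0.1542×(-1.8698)=-0.2882.
Sum = -1.9388, so H' = 1.94.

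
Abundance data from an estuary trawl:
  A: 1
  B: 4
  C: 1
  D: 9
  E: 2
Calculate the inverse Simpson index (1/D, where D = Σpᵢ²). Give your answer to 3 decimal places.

Total N = 1+4+1+9+2 = 17, so the proportions are 0.058824, 0.235294, 0.058824, 0.529412, 0.117647 (working shown to 6 dp, full precision carried).
D = 0.058824² + 0.235294² + 0.058824² + 0.529412² + 0.117647² = 0.003460 + 0.055363 + 0.003460 + 0.280277 + 0.013841 = 0.356401.
So 1/D = 2.80583, i.e. 2.806 to 3 decimal places.

2.806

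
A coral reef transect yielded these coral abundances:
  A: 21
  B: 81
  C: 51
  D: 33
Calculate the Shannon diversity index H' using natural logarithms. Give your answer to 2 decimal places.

1.27

Total N = 21+81+51+33 = 186, so the proportions are 0.1129, 0.4355, 0.2742, 0.1774 (working shown to 4 dp, full precision carried).
Each pᵢ ln pᵢ term: 0.1129×(-2.1812)=-0.2463, 0.4355×(-0.8313)=-0.3620, 0.2742×(-1.2939)=-0.3548, 0.1774×(-1.7292)=-0.3068.
Sum = -1.2699, so H' = 1.27.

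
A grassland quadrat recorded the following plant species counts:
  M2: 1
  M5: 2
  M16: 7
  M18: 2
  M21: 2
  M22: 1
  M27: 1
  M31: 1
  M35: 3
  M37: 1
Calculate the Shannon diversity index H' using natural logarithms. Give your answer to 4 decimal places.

2.0409

Total N = 1+2+7+2+2+1+1+1+3+1 = 21, so the proportions are 0.047619, 0.095238, 0.333333, 0.095238, 0.095238, 0.047619, 0.047619, 0.047619, 0.142857, 0.047619 (working shown to 6 dp, full precision carried).
Each pᵢ ln pᵢ term: 0.047619×(-3.044522)=-0.144977, 0.095238×(-2.351375)=-0.223941, 0.333333×(-1.098612)=-0.366204, 0.095238×(-2.351375)=-0.223941, 0.095238×(-2.351375)=-0.223941, 0.047619×(-3.044522)=-0.144977, 0.047619×(-3.044522)=-0.144977, 0.047619×(-3.044522)=-0.144977, 0.142857×(-1.945910)=-0.277987, 0.047619×(-3.044522)=-0.144977.
Sum = -2.040899, so H' = 2.0409.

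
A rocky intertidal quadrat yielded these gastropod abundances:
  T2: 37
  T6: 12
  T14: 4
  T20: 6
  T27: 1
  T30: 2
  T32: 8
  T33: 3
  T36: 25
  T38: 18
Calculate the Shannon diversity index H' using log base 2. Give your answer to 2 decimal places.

2.71

Total N = 37+12+4+6+1+2+8+3+25+18 = 116, so the proportions are 0.319, 0.1034, 0.0345, 0.0517, 0.0086, 0.0172, 0.069, 0.0259, 0.2155, 0.1552 (working shown to 4 dp, full precision carried).
Each pᵢ log₂ pᵢ term: 0.319×(-1.6485)=-0.5258, 0.1034×(-3.2730)=-0.3386, 0.0345×(-4.8580)=-0.1675, 0.0517×(-4.2730)=-0.2210, 0.0086×(-6.8580)=-0.0591, 0.0172×(-5.8580)=-0.1010, 0.069×(-3.8580)=-0.2661, 0.0259×(-5.2730)=-0.1364, 0.2155×(-2.2141)=-0.4772, 0.1552×(-2.6881)=-0.4171.
Sum = -2.7098, so H' = 2.71.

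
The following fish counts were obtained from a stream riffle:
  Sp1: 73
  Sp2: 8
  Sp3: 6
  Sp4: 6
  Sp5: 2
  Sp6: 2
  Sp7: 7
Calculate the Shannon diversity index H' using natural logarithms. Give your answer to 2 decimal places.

1.11

Total N = 73+8+6+6+2+2+7 = 104, so the proportions are 0.7019, 0.0769, 0.0577, 0.0577, 0.0192, 0.0192, 0.0673 (working shown to 4 dp, full precision carried).
Each pᵢ ln pᵢ term: 0.7019×(-0.3539)=-0.2484, 0.0769×(-2.5649)=-0.1973, 0.0577×(-2.8526)=-0.1646, 0.0577×(-2.8526)=-0.1646, 0.0192×(-3.9512)=-0.0760, 0.0192×(-3.9512)=-0.0760, 0.0673×(-2.6985)=-0.1816.
Sum = -1.1085, so H' = 1.11.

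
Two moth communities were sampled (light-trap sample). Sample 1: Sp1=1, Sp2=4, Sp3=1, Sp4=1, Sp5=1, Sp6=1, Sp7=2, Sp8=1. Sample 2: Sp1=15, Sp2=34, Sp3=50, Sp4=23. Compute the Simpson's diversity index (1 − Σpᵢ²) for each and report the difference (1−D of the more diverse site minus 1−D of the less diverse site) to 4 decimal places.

Sample 1: N=12, proportions 0.08333333, 0.33333333, 0.08333333, 0.08333333, 0.08333333, 0.08333333, 0.16666667, 0.08333333, giving 1−D = 0.81944444 (working shown to 8 dp, full precision carried).
Sample 2: N=122, proportions 0.12295082, 0.27868852, 0.40983607, 0.18852459, giving 1−D = 0.70370868.
Difference = |0.81944444 − 0.70370868| = 0.11573576, i.e. 0.1157 to 4 decimal places.

0.1157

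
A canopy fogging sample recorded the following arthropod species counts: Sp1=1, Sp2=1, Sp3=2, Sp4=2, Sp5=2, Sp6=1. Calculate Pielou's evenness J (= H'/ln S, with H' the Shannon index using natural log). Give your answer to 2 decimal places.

Total N = 1+1+2+2+2+1 = 9, so the proportions are 0.1111, 0.1111, 0.2222, 0.2222, 0.2222, 0.1111 (working shown to 4 dp, full precision carried).
H' = −Σ pᵢ ln pᵢ = −((-0.2441) + (-0.2441) + (-0.3342) + (-0.3342) + (-0.3342) + (-0.2441)) = 1.7351.
With S = 6 species, ln S = 1.7918, so J = 1.7351/1.7918 = 0.9684, i.e. 0.97 to 2 decimal places.

0.97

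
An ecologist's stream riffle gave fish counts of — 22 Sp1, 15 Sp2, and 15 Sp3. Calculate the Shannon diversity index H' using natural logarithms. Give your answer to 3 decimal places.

1.081

Total N = 22+15+15 = 52, so the proportions are 0.42308, 0.28846, 0.28846 (working shown to 5 dp, full precision carried).
Each pᵢ ln pᵢ term: 0.42308×(-0.86020)=-0.36393, 0.28846×(-1.24319)=-0.35861, 0.28846×(-1.24319)=-0.35861.
Sum = -1.08116, so H' = 1.081.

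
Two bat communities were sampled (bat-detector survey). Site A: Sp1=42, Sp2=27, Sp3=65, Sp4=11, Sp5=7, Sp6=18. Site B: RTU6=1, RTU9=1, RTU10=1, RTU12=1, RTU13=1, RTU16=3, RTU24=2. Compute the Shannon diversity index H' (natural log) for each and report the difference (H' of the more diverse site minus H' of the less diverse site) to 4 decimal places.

Site A: N=170, proportions 0.2470588, 0.1588235, 0.3823529, 0.0647059, 0.0411765, 0.1058824, giving H' = 1.5515055 (working shown to 7 dp, full precision carried).
Site B: N=10, proportions 0.1, 0.1, 0.1, 0.1, 0.1, 0.3, 0.2, giving H' = 1.8343720.
Difference = |1.5515055 − 1.8343720| = 0.2828665, i.e. 0.2829 to 4 decimal places.

0.2829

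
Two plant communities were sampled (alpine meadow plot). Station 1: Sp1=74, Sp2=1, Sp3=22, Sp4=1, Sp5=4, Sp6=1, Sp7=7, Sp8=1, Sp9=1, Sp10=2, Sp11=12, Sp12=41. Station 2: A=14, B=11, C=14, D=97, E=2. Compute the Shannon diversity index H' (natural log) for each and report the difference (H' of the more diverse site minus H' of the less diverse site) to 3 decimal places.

0.615

Station 1: N=167, proportions 0.443114, 0.005988, 0.131737, 0.005988, 0.023952, 0.005988, 0.041916, 0.005988, 0.005988, 0.011976, 0.071856, 0.245509, giving H' = 1.590258 (working shown to 6 dp, full precision carried).
Station 2: N=138, proportions 0.101449, 0.07971, 0.101449, 0.702899, 0.014493, giving H' = 0.975053.
Difference = |1.590258 − 0.975053| = 0.615205, i.e. 0.615 to 3 decimal places.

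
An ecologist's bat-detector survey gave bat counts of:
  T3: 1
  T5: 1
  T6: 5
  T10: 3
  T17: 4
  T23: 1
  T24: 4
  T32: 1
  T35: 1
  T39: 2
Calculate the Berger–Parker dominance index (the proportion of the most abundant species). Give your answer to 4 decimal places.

Total N = 1+1+5+3+4+1+4+1+1+2 = 23, so the proportions are 0.043478, 0.043478, 0.217391, 0.130435, 0.173913, 0.043478, 0.173913, 0.043478, 0.043478, 0.086957 (working shown to 6 dp, full precision carried).
The largest proportion is 0.217391, i.e. d = 0.2174 to 4 decimal places.

0.2174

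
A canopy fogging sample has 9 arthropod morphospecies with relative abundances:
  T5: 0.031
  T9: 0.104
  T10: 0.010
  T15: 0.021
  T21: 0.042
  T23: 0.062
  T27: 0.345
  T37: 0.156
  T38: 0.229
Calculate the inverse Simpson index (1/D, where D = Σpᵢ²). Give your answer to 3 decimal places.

4.679

D = 0.031² + 0.104² + 0.01² + 0.021² + 0.042² + 0.062² + 0.345² + 0.156² + 0.229² = 0.0009610 + 0.0108160 + 0.0001000 + 0.0004410 + 0.0017640 + 0.0038440 + 0.1190250 + 0.0243360 + 0.0524410 = 0.2137280 (working shown to 7 dp, full precision carried).
So 1/D = 4.67884, i.e. 4.679 to 3 decimal places.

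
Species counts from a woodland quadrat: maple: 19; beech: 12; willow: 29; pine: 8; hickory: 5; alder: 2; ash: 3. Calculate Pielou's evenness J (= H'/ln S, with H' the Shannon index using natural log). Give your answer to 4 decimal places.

Total N = 19+12+29+8+5+2+3 = 78, so the proportions are 0.24359, 0.153846, 0.371795, 0.102564, 0.064103, 0.025641, 0.038462 (working shown to 6 dp, full precision carried).
H' = −Σ pᵢ ln pᵢ = −((-0.344014) + (-0.287970) + (-0.367859) + (-0.233566) + (-0.176107) + (-0.093937) + (-0.125311)) = 1.628765.
With S = 7 species, ln S = 1.945910, so J = 1.628765/1.945910 = 0.837019, i.e. 0.8370 to 4 decimal places.

0.8370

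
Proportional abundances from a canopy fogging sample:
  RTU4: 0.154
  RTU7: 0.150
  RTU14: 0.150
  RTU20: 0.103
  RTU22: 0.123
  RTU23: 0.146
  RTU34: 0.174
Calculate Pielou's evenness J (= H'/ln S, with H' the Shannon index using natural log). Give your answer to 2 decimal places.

0.99

H' = −Σ pᵢ ln pᵢ = −((-0.2881) + (-0.2846) + (-0.2846) + (-0.2341) + (-0.2578) + (-0.2809) + (-0.3043)) = 1.9343 (working shown to 4 dp, full precision carried).
With S = 7 species, ln S = 1.9459, so J = 1.9343/1.9459 = 0.9940, i.e. 0.99 to 2 decimal places.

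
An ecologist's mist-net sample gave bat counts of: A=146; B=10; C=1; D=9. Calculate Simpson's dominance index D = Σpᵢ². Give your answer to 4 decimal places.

Total N = 146+10+1+9 = 166, so the proportions are 0.879518, 0.060241, 0.006024, 0.054217 (working shown to 6 dp, full precision carried).
D = 0.879518² + 0.060241² + 0.006024² + 0.054217² = 0.773552 + 0.003629 + 0.000036 + 0.002939 = 0.780157.
To 4 decimal places, D = 0.7802.

0.7802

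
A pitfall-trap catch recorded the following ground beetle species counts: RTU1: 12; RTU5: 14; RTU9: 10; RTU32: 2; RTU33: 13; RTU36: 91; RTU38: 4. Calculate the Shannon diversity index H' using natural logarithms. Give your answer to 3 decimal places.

1.281

Total N = 12+14+10+2+13+91+4 = 146, so the proportions are 0.08219, 0.09589, 0.06849, 0.0137, 0.08904, 0.62329, 0.0274 (working shown to 5 dp, full precision carried).
Each pᵢ ln pᵢ term: 0.08219×(-2.49870)=-0.20537, 0.09589×(-2.34455)=-0.22482, 0.06849×(-2.68102)=-0.18363, 0.0137×(-4.29046)=-0.05877, 0.08904×(-2.41866)=-0.21536, 0.62329×(-0.47275)=-0.29466, 0.0274×(-3.59731)=-0.09856.
Sum = -1.28117, so H' = 1.281.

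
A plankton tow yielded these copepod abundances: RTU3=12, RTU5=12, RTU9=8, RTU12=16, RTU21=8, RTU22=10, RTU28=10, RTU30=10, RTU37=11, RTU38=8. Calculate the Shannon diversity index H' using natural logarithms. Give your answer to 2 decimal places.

Total N = 12+12+8+16+8+10+10+10+11+8 = 105, so the proportions are 0.1143, 0.1143, 0.0762, 0.1524, 0.0762, 0.0952, 0.0952, 0.0952, 0.1048, 0.0762 (working shown to 4 dp, full precision carried).
Each pᵢ ln pᵢ term: 0.1143×(-2.1691)=-0.2479, 0.1143×(-2.1691)=-0.2479, 0.0762×(-2.5745)=-0.1962, 0.1524×(-1.8814)=-0.2867, 0.0762×(-2.5745)=-0.1962, 0.0952×(-2.3514)=-0.2239, 0.0952×(-2.3514)=-0.2239, 0.0952×(-2.3514)=-0.2239, 0.1048×(-2.2561)=-0.2363, 0.0762×(-2.5745)=-0.1962.
Sum = -2.2791, so H' = 2.28.

2.28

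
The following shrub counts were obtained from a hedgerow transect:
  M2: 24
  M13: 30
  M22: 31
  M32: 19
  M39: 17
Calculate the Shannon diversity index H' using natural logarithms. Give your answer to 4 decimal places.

1.5820

Total N = 24+30+31+19+17 = 121, so the proportions are 0.198347, 0.247934, 0.256198, 0.157025, 0.140496 (working shown to 6 dp, full precision carried).
Each pᵢ ln pᵢ term: 0.198347×(-1.617737)=-0.320873, 0.247934×(-1.394593)=-0.345767, 0.256198×(-1.361803)=-0.348892, 0.157025×(-1.851352)=-0.290708, 0.140496×(-1.962577)=-0.275734.
Sum = -1.581974, so H' = 1.5820.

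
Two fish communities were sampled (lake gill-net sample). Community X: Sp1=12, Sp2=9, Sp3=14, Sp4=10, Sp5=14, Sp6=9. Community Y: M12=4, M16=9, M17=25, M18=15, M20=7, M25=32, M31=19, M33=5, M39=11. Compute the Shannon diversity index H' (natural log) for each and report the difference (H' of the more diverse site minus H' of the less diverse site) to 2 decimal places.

0.23

Community X: N=68, proportions 0.1765, 0.1324, 0.2059, 0.1471, 0.2059, 0.1324, giving H' = 1.7741 (working shown to 4 dp, full precision carried).
Community Y: N=127, proportions 0.0315, 0.0709, 0.1969, 0.1181, 0.0551, 0.252, 0.1496, 0.0394, 0.0866, giving H' = 1.9993.
Difference = |1.7741 − 1.9993| = 0.2252, i.e. 0.23 to 2 decimal places.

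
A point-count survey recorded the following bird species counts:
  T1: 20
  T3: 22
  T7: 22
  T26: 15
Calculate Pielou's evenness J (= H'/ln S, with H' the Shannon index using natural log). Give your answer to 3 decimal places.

Total N = 20+22+22+15 = 79, so the proportions are 0.25316, 0.27848, 0.27848, 0.18987 (working shown to 5 dp, full precision carried).
H' = −Σ pᵢ ln pᵢ = −((-0.34778) + (-0.35601) + (-0.35601) + (-0.31546)) = 1.37525.
With S = 4 species, ln S = 1.38629, so J = 1.37525/1.38629 = 0.99204, i.e. 0.992 to 3 decimal places.

0.992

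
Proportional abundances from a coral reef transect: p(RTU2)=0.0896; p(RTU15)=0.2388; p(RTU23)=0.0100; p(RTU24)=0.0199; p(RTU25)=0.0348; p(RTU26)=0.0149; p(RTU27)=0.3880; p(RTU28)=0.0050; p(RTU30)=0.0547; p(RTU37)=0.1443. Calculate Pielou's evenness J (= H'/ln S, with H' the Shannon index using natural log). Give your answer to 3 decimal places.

0.736

H' = −Σ pᵢ ln pᵢ = −((-0.21615) + (-0.34199) + (-0.04605) + (-0.07795) + (-0.11686) + (-0.06268) + (-0.36734) + (-0.02649) + (-0.15895) + (-0.27934)) = 1.69381 (working shown to 5 dp, full precision carried).
With S = 10 species, ln S = 2.30259, so J = 1.69381/2.30259 = 0.73561, i.e. 0.736 to 3 decimal places.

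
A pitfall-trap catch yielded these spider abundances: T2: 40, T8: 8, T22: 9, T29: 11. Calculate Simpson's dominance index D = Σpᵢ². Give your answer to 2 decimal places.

Total N = 40+8+9+11 = 68, so the proportions are 0.5882, 0.1176, 0.1324, 0.1618 (working shown to 4 dp, full precision carried).
D = 0.5882² + 0.1176² + 0.1324² + 0.1618² = 0.3460 + 0.0138 + 0.0175 + 0.0262 = 0.4035.
To 2 decimal places, D = 0.40.

0.40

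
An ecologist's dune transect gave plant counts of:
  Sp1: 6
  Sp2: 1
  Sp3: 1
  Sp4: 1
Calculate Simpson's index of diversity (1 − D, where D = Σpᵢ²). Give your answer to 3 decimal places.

Total N = 6+1+1+1 = 9, so the proportions are 0.66667, 0.11111, 0.11111, 0.11111 (working shown to 5 dp, full precision carried).
D = 0.66667² + 0.11111² + 0.11111² + 0.11111² = 0.44444 + 0.01235 + 0.01235 + 0.01235 = 0.48148.
So 1 − D = 0.51852, i.e. 0.519 to 3 decimal places.

0.519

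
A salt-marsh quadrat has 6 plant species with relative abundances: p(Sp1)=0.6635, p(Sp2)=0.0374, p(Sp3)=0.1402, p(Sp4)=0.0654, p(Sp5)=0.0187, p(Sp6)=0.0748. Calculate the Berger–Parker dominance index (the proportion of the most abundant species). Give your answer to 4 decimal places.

The largest proportion is 0.6635, i.e. d = 0.6635 to 4 decimal places.

0.6635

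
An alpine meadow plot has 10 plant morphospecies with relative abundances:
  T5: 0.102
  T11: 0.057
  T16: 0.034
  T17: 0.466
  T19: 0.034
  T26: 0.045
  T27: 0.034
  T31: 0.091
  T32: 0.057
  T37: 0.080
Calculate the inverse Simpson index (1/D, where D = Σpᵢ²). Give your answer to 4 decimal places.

D = 0.102² + 0.057² + 0.034² + 0.466² + 0.034² + 0.045² + 0.034² + 0.091² + 0.057² + 0.08² = 0.01040400 + 0.00324900 + 0.00115600 + 0.21715600 + 0.00115600 + 0.00202500 + 0.00115600 + 0.00828100 + 0.00324900 + 0.00640000 = 0.25423200 (working shown to 8 dp, full precision carried).
So 1/D = 3.933415, i.e. 3.9334 to 4 decimal places.

3.9334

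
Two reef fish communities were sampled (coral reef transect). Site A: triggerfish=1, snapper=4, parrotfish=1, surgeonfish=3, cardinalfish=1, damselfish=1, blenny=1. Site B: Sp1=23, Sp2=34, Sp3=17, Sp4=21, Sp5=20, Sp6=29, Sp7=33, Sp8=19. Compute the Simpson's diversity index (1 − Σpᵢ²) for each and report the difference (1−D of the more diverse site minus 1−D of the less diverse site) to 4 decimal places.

Site A: N=12, proportions 0.083333, 0.333333, 0.083333, 0.25, 0.083333, 0.083333, 0.083333, giving 1−D = 0.791667 (working shown to 6 dp, full precision carried).
Site B: N=196, proportions 0.117347, 0.173469, 0.086735, 0.107143, 0.102041, 0.147959, 0.168367, 0.096939, giving 1−D = 0.867087.
Difference = |0.791667 − 0.867087| = 0.075420, i.e. 0.0754 to 4 decimal places.

0.0754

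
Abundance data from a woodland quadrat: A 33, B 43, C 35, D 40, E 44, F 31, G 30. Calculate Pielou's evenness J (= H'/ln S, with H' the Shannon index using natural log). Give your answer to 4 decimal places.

0.9946

Total N = 33+43+35+40+44+31+30 = 256, so the proportions are 0.128906, 0.167969, 0.136719, 0.15625, 0.171875, 0.121094, 0.117188 (working shown to 6 dp, full precision carried).
H' = −Σ pᵢ ln pᵢ = −((-0.264086) + (-0.299652) + (-0.272047) + (-0.290047) + (-0.302670) + (-0.255652) + (-0.251248)) = 1.935402.
With S = 7 species, ln S = 1.945910, so J = 1.935402/1.945910 = 0.994600, i.e. 0.9946 to 4 decimal places.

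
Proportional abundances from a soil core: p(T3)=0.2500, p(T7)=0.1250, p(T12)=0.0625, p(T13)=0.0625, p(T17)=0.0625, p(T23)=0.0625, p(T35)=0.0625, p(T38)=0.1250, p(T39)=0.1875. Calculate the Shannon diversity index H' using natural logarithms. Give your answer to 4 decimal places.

2.0467

Each pᵢ ln pᵢ term (working shown to 6 dp, full precision carried): 0.25×(-1.386294)=-0.346574, 0.125×(-2.079442)=-0.259930, 0.0625×(-2.772589)=-0.173287, 0.0625×(-2.772589)=-0.173287, 0.0625×(-2.772589)=-0.173287, 0.0625×(-2.772589)=-0.173287, 0.0625×(-2.772589)=-0.173287, 0.125×(-2.079442)=-0.259930, 0.1875×(-1.673976)=-0.313871.
Sum = -2.046739, so H' = 2.0467.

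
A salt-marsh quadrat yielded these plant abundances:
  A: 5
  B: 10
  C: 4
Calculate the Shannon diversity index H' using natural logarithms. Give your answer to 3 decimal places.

Total N = 5+10+4 = 19, so the proportions are 0.26316, 0.52632, 0.21053 (working shown to 5 dp, full precision carried).
Each pᵢ ln pᵢ term: 0.26316×(-1.33500)=-0.35132, 0.52632×(-0.64185)=-0.33782, 0.21053×(-1.55814)=-0.32803.
Sum = -1.01716, so H' = 1.017.

1.017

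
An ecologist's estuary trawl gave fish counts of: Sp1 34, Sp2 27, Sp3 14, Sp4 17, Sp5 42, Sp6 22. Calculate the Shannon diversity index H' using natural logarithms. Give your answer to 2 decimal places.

1.72

Total N = 34+27+14+17+42+22 = 156, so the proportions are 0.2179, 0.1731, 0.0897, 0.109, 0.2692, 0.141 (working shown to 4 dp, full precision carried).
Each pᵢ ln pᵢ term: 0.2179×(-1.5235)=-0.3320, 0.1731×(-1.7540)=-0.3036, 0.0897×(-2.4108)=-0.2164, 0.109×(-2.2166)=-0.2416, 0.2692×(-1.3122)=-0.3533, 0.141×(-1.9588)=-0.2762.
Sum = -1.7231, so H' = 1.72.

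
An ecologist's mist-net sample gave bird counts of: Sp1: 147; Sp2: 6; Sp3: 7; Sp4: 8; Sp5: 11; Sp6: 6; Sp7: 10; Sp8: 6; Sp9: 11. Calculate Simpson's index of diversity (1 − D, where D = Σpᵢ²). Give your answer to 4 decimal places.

0.5067

Total N = 147+6+7+8+11+6+10+6+11 = 212, so the proportions are 0.693396, 0.028302, 0.033019, 0.037736, 0.051887, 0.028302, 0.04717, 0.028302, 0.051887 (working shown to 6 dp, full precision carried).
D = 0.693396² + 0.028302² + 0.033019² + 0.037736² + 0.051887² + 0.028302² + 0.04717² + 0.028302² + 0.051887² = 0.480798 + 0.000801 + 0.001090 + 0.001424 + 0.002692 + 0.000801 + 0.002225 + 0.000801 + 0.002692 = 0.493325.
So 1 − D = 0.506675, i.e. 0.5067 to 4 decimal places.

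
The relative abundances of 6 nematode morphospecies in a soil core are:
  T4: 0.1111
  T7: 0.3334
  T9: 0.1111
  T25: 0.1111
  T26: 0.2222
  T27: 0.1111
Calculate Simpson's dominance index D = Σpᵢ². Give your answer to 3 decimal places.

D = 0.1111² + 0.3334² + 0.1111² + 0.1111² + 0.2222² + 0.1111² = 0.01234 + 0.11116 + 0.01234 + 0.01234 + 0.04937 + 0.01234 = 0.20990 (working shown to 5 dp, full precision carried).
To 3 decimal places, D = 0.210.

0.210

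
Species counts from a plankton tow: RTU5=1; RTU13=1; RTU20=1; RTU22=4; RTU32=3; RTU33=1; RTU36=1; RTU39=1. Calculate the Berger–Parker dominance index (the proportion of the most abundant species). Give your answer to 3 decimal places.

0.308

Total N = 1+1+1+4+3+1+1+1 = 13, so the proportions are 0.07692, 0.07692, 0.07692, 0.30769, 0.23077, 0.07692, 0.07692, 0.07692 (working shown to 5 dp, full precision carried).
The largest proportion is 0.30769, i.e. d = 0.308 to 3 decimal places.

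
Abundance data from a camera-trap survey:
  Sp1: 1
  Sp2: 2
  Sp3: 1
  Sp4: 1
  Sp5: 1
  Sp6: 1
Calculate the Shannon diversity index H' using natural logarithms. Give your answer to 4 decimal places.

1.7479

Total N = 1+2+1+1+1+1 = 7, so the proportions are 0.142857, 0.285714, 0.142857, 0.142857, 0.142857, 0.142857 (working shown to 6 dp, full precision carried).
Each pᵢ ln pᵢ term: 0.142857×(-1.945910)=-0.277987, 0.285714×(-1.252763)=-0.357932, 0.142857×(-1.945910)=-0.277987, 0.142857×(-1.945910)=-0.277987, 0.142857×(-1.945910)=-0.277987, 0.142857×(-1.945910)=-0.277987.
Sum = -1.747868, so H' = 1.7479.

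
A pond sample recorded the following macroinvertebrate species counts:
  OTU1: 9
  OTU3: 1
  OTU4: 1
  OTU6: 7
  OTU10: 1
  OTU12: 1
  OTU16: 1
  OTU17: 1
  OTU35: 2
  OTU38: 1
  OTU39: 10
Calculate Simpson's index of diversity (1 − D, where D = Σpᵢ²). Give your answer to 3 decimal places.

0.803

Total N = 9+1+1+7+1+1+1+1+2+1+10 = 35, so the proportions are 0.25714, 0.02857, 0.02857, 0.2, 0.02857, 0.02857, 0.02857, 0.02857, 0.05714, 0.02857, 0.28571 (working shown to 5 dp, full precision carried).
D = 0.25714² + 0.02857² + 0.02857² + 0.2² + 0.02857² + 0.02857² + 0.02857² + 0.02857² + 0.05714² + 0.02857² + 0.28571² = 0.06612 + 0.00082 + 0.00082 + 0.04000 + 0.00082 + 0.00082 + 0.00082 + 0.00082 + 0.00327 + 0.00082 + 0.08163 = 0.19673.
So 1 − D = 0.80327, i.e. 0.803 to 3 decimal places.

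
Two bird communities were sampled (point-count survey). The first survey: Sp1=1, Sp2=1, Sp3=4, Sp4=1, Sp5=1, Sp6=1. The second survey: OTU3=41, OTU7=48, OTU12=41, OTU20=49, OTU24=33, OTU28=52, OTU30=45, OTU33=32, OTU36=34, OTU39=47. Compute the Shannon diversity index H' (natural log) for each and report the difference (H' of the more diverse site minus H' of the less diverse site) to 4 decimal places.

0.7081

The first survey: N=9, proportions 0.11111111, 0.11111111, 0.44444444, 0.11111111, 0.11111111, 0.11111111, giving H' = 1.58109375 (working shown to 8 dp, full precision carried).
The second survey: N=422, proportions 0.0971564, 0.11374408, 0.0971564, 0.11611374, 0.07819905, 0.12322275, 0.10663507, 0.07582938, 0.08056872, 0.11137441, giving H' = 2.28923344.
Difference = |1.58109375 − 2.28923344| = 0.70813969, i.e. 0.7081 to 4 decimal places.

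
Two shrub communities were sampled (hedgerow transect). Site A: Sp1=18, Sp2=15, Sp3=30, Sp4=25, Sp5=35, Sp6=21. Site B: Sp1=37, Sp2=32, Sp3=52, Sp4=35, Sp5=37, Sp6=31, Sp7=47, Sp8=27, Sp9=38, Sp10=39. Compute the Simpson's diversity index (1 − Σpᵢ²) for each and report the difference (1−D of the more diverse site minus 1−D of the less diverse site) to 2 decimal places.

Site A: N=144, proportions 0.125, 0.1042, 0.2083, 0.1736, 0.2431, 0.1458, giving 1−D = 0.8196 (working shown to 4 dp, full precision carried).
Site B: N=375, proportions 0.0987, 0.0853, 0.1387, 0.0933, 0.0987, 0.0827, 0.1253, 0.072, 0.1013, 0.104, giving 1−D = 0.8965.
Difference = |0.8196 − 0.8965| = 0.0769, i.e. 0.08 to 2 decimal places.

0.08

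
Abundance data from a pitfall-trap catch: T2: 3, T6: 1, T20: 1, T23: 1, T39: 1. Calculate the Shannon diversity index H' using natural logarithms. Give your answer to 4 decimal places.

1.4751

Total N = 3+1+1+1+1 = 7, so the proportions are 0.428571, 0.142857, 0.142857, 0.142857, 0.142857 (working shown to 6 dp, full precision carried).
Each pᵢ ln pᵢ term: 0.428571×(-0.847298)=-0.363128, 0.142857×(-1.945910)=-0.277987, 0.142857×(-1.945910)=-0.277987, 0.142857×(-1.945910)=-0.277987, 0.142857×(-1.945910)=-0.277987.
Sum = -1.475076, so H' = 1.4751.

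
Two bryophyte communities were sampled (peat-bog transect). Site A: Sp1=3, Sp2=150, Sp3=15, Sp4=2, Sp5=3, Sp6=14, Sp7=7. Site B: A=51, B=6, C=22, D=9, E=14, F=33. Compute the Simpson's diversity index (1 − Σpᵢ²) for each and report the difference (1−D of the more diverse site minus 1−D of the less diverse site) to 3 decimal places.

0.365

Site A: N=194, proportions 0.01546, 0.7732, 0.07732, 0.01031, 0.01546, 0.07216, 0.03608, giving 1−D = 0.38910 (working shown to 5 dp, full precision carried).
Site B: N=135, proportions 0.37778, 0.04444, 0.16296, 0.06667, 0.1037, 0.24444, giving 1−D = 0.75380.
Difference = |0.38910 − 0.75380| = 0.36470, i.e. 0.365 to 3 decimal places.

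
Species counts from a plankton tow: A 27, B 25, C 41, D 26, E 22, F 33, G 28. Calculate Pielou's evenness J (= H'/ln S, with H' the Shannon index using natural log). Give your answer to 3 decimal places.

Total N = 27+25+41+26+22+33+28 = 202, so the proportions are 0.13366, 0.12376, 0.20297, 0.12871, 0.10891, 0.16337, 0.13861 (working shown to 5 dp, full precision carried).
H' = −Σ pᵢ ln pᵢ = −((-0.26899) + (-0.25859) + (-0.32368) + (-0.26388) + (-0.24148) + (-0.29598) + (-0.27391)) = 1.92651.
With S = 7 species, ln S = 1.94591, so J = 1.92651/1.94591 = 0.99003, i.e. 0.990 to 3 decimal places.

0.990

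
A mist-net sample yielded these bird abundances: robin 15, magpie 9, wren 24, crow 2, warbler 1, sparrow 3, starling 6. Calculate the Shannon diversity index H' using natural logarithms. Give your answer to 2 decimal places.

Total N = 15+9+24+2+1+3+6 = 60, so the proportions are 0.25, 0.15, 0.4, 0.0333, 0.0167, 0.05, 0.1 (working shown to 4 dp, full precision carried).
Each pᵢ ln pᵢ term: 0.25×(-1.3863)=-0.3466, 0.15×(-1.8971)=-0.2846, 0.4×(-0.9163)=-0.3665, 0.0333×(-3.4012)=-0.1134, 0.0167×(-4.0943)=-0.0682, 0.05×(-2.9957)=-0.1498, 0.1×(-2.3026)=-0.2303.
Sum = -1.5593, so H' = 1.56.

1.56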